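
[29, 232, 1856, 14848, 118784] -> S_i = 29*8^i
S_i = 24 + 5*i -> [24, 29, 34, 39, 44]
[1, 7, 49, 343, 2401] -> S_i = 1*7^i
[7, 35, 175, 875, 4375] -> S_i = 7*5^i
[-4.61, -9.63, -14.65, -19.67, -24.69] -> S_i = -4.61 + -5.02*i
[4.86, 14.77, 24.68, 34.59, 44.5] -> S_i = 4.86 + 9.91*i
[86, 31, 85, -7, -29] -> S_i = Random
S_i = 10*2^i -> [10, 20, 40, 80, 160]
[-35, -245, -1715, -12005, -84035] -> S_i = -35*7^i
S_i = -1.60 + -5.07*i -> [-1.6, -6.67, -11.74, -16.81, -21.88]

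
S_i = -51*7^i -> [-51, -357, -2499, -17493, -122451]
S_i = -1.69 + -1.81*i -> [-1.69, -3.5, -5.31, -7.12, -8.93]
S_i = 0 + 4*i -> [0, 4, 8, 12, 16]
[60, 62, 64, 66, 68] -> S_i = 60 + 2*i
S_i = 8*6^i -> [8, 48, 288, 1728, 10368]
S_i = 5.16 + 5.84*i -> [5.16, 11.0, 16.84, 22.68, 28.52]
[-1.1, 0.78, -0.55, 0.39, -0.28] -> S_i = -1.10*(-0.71)^i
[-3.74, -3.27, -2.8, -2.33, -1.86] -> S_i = -3.74 + 0.47*i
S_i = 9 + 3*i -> [9, 12, 15, 18, 21]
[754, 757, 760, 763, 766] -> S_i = 754 + 3*i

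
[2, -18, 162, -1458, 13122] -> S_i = 2*-9^i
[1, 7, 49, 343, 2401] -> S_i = 1*7^i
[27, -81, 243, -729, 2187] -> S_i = 27*-3^i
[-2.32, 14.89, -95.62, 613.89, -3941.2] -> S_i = -2.32*(-6.42)^i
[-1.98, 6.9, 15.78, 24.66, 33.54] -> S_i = -1.98 + 8.88*i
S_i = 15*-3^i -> [15, -45, 135, -405, 1215]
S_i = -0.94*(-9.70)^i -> [-0.94, 9.12, -88.44, 857.91, -8321.75]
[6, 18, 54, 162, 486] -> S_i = 6*3^i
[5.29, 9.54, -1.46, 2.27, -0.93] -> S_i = Random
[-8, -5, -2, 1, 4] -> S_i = -8 + 3*i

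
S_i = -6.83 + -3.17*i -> [-6.83, -10.0, -13.17, -16.34, -19.51]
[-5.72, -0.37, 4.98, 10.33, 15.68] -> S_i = -5.72 + 5.35*i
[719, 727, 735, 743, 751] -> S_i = 719 + 8*i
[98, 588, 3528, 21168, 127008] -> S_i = 98*6^i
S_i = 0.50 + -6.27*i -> [0.5, -5.77, -12.04, -18.31, -24.58]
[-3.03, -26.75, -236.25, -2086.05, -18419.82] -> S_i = -3.03*8.83^i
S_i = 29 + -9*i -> [29, 20, 11, 2, -7]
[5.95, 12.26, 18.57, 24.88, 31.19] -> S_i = 5.95 + 6.31*i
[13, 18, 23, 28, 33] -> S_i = 13 + 5*i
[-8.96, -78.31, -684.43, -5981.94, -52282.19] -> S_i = -8.96*8.74^i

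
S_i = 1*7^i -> [1, 7, 49, 343, 2401]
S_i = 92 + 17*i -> [92, 109, 126, 143, 160]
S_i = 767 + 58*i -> [767, 825, 883, 941, 999]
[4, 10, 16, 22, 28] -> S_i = 4 + 6*i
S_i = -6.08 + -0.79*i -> [-6.08, -6.87, -7.66, -8.45, -9.24]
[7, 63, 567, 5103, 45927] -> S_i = 7*9^i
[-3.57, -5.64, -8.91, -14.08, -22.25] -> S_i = -3.57*1.58^i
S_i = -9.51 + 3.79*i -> [-9.51, -5.72, -1.93, 1.86, 5.65]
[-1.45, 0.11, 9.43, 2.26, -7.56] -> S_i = Random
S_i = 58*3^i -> [58, 174, 522, 1566, 4698]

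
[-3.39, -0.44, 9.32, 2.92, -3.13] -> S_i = Random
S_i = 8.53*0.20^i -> [8.53, 1.71, 0.34, 0.07, 0.01]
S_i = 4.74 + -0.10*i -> [4.74, 4.64, 4.54, 4.44, 4.34]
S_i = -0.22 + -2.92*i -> [-0.22, -3.14, -6.06, -8.98, -11.9]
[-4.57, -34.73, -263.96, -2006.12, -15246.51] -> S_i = -4.57*7.60^i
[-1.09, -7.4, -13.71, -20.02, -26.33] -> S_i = -1.09 + -6.31*i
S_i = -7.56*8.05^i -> [-7.56, -60.86, -489.91, -3943.75, -31747.19]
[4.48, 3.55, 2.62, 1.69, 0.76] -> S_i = 4.48 + -0.93*i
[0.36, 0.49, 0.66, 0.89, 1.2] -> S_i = 0.36*1.35^i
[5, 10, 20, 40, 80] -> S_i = 5*2^i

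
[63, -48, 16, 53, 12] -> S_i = Random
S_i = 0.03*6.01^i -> [0.03, 0.18, 1.08, 6.51, 39.14]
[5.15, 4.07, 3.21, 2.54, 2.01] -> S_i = 5.15*0.79^i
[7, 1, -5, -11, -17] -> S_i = 7 + -6*i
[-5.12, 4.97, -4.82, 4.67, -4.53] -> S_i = -5.12*(-0.97)^i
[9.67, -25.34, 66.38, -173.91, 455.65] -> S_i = 9.67*(-2.62)^i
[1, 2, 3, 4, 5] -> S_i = 1 + 1*i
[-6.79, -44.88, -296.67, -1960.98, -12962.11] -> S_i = -6.79*6.61^i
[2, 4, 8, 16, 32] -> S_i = 2*2^i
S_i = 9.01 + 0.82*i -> [9.01, 9.83, 10.65, 11.47, 12.29]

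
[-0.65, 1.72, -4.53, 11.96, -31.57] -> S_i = -0.65*(-2.64)^i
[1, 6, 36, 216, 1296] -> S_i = 1*6^i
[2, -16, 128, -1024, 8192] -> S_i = 2*-8^i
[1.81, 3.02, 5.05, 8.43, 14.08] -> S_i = 1.81*1.67^i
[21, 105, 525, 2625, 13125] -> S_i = 21*5^i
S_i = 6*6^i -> [6, 36, 216, 1296, 7776]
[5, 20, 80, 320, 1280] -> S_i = 5*4^i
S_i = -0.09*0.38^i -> [-0.09, -0.03, -0.01, -0.0, -0.0]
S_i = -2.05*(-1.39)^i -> [-2.05, 2.85, -3.96, 5.51, -7.65]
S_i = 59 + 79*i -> [59, 138, 217, 296, 375]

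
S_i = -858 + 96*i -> [-858, -762, -666, -570, -474]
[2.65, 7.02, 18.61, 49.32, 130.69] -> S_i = 2.65*2.65^i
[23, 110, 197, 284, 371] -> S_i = 23 + 87*i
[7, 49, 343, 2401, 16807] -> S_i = 7*7^i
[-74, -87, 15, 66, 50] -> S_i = Random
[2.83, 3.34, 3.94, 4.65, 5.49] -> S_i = 2.83*1.18^i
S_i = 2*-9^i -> [2, -18, 162, -1458, 13122]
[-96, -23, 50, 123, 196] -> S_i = -96 + 73*i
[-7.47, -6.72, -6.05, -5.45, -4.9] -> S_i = -7.47*0.90^i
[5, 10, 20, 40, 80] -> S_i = 5*2^i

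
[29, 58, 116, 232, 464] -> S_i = 29*2^i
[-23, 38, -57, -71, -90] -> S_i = Random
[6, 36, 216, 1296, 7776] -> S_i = 6*6^i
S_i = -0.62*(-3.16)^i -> [-0.62, 1.96, -6.19, 19.56, -61.82]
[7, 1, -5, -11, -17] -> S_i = 7 + -6*i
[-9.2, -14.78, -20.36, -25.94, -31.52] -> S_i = -9.20 + -5.58*i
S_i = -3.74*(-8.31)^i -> [-3.74, 31.08, -258.27, 2146.22, -17835.11]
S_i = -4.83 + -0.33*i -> [-4.83, -5.16, -5.49, -5.82, -6.15]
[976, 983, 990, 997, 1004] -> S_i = 976 + 7*i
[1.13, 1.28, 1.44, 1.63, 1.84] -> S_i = 1.13*1.13^i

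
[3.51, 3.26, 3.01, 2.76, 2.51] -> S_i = 3.51 + -0.25*i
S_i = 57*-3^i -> [57, -171, 513, -1539, 4617]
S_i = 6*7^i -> [6, 42, 294, 2058, 14406]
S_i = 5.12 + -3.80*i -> [5.12, 1.32, -2.48, -6.28, -10.08]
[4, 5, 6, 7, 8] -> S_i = 4 + 1*i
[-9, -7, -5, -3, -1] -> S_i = -9 + 2*i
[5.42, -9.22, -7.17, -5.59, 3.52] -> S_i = Random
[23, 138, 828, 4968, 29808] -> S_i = 23*6^i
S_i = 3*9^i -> [3, 27, 243, 2187, 19683]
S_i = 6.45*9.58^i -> [6.45, 61.79, 591.96, 5670.96, 54327.75]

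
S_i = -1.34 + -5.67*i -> [-1.34, -7.01, -12.68, -18.35, -24.02]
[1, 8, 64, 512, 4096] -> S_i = 1*8^i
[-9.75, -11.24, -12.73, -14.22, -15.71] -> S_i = -9.75 + -1.49*i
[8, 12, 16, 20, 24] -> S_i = 8 + 4*i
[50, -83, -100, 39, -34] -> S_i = Random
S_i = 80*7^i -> [80, 560, 3920, 27440, 192080]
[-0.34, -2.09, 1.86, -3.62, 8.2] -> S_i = Random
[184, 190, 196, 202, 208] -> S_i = 184 + 6*i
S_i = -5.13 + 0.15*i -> [-5.13, -4.98, -4.83, -4.68, -4.53]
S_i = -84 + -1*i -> [-84, -85, -86, -87, -88]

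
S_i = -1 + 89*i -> [-1, 88, 177, 266, 355]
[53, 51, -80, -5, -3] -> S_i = Random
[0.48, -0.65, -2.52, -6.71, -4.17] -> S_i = Random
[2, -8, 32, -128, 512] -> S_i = 2*-4^i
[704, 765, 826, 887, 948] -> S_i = 704 + 61*i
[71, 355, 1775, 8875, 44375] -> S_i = 71*5^i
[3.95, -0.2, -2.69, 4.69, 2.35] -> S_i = Random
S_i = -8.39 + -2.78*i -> [-8.39, -11.17, -13.95, -16.73, -19.51]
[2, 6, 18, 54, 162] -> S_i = 2*3^i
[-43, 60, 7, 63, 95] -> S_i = Random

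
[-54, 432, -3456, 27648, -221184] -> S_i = -54*-8^i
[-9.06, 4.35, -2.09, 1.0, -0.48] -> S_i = -9.06*(-0.48)^i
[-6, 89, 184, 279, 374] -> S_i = -6 + 95*i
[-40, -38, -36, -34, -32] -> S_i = -40 + 2*i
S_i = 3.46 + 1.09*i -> [3.46, 4.55, 5.64, 6.73, 7.82]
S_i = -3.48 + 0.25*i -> [-3.48, -3.23, -2.98, -2.73, -2.48]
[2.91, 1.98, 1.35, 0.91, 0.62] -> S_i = 2.91*0.68^i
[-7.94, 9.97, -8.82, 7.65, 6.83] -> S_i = Random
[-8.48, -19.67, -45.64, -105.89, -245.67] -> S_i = -8.48*2.32^i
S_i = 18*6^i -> [18, 108, 648, 3888, 23328]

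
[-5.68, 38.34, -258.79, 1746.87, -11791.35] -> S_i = -5.68*(-6.75)^i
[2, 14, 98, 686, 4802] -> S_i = 2*7^i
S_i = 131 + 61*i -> [131, 192, 253, 314, 375]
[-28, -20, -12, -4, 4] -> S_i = -28 + 8*i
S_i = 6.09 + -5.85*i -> [6.09, 0.24, -5.61, -11.46, -17.31]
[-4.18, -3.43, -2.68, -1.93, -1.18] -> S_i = -4.18 + 0.75*i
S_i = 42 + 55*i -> [42, 97, 152, 207, 262]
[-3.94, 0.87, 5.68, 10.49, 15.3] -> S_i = -3.94 + 4.81*i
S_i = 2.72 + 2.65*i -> [2.72, 5.37, 8.02, 10.67, 13.32]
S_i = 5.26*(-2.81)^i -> [5.26, -14.78, 41.53, -116.71, 327.95]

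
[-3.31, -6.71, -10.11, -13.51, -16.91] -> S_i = -3.31 + -3.40*i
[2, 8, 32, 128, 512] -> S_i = 2*4^i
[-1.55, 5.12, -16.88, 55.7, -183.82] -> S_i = -1.55*(-3.30)^i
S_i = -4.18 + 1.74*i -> [-4.18, -2.44, -0.7, 1.04, 2.78]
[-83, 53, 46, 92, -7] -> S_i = Random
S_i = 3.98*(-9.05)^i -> [3.98, -36.02, 325.97, -2950.05, 26697.92]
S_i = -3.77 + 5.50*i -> [-3.77, 1.73, 7.23, 12.73, 18.23]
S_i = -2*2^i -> [-2, -4, -8, -16, -32]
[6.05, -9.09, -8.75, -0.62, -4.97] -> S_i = Random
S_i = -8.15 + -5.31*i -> [-8.15, -13.46, -18.77, -24.08, -29.39]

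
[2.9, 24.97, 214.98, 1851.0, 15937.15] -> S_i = 2.90*8.61^i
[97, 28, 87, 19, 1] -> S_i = Random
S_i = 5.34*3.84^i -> [5.34, 20.51, 78.74, 302.37, 1161.09]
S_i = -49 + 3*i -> [-49, -46, -43, -40, -37]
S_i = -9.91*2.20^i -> [-9.91, -21.8, -47.96, -105.52, -232.15]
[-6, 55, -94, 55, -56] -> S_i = Random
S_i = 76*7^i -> [76, 532, 3724, 26068, 182476]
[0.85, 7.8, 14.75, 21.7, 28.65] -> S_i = 0.85 + 6.95*i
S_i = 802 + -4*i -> [802, 798, 794, 790, 786]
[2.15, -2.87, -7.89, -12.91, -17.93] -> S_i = 2.15 + -5.02*i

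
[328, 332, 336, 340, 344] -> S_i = 328 + 4*i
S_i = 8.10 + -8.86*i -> [8.1, -0.76, -9.62, -18.48, -27.34]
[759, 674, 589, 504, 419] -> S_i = 759 + -85*i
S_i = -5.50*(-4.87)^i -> [-5.5, 26.78, -130.44, 635.26, -3093.7]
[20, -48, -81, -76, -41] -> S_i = Random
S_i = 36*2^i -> [36, 72, 144, 288, 576]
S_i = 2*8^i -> [2, 16, 128, 1024, 8192]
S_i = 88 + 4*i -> [88, 92, 96, 100, 104]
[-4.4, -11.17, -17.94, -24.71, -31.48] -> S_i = -4.40 + -6.77*i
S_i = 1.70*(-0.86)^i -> [1.7, -1.46, 1.26, -1.08, 0.93]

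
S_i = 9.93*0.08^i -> [9.93, 0.79, 0.06, 0.01, 0.0]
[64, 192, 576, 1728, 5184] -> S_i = 64*3^i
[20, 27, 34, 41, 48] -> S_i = 20 + 7*i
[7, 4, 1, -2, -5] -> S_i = 7 + -3*i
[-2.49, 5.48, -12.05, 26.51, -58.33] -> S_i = -2.49*(-2.20)^i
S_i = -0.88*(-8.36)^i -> [-0.88, 7.36, -61.5, 514.16, -4298.41]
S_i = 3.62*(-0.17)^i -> [3.62, -0.62, 0.1, -0.02, 0.0]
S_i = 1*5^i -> [1, 5, 25, 125, 625]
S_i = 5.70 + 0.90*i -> [5.7, 6.6, 7.5, 8.4, 9.3]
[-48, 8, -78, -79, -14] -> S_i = Random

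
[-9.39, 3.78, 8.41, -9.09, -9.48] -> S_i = Random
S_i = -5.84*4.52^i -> [-5.84, -26.4, -119.31, -539.3, -2437.62]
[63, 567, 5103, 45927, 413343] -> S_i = 63*9^i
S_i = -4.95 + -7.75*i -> [-4.95, -12.7, -20.45, -28.2, -35.95]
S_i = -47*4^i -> [-47, -188, -752, -3008, -12032]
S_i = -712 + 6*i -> [-712, -706, -700, -694, -688]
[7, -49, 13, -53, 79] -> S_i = Random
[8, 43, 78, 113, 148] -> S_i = 8 + 35*i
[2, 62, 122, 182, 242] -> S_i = 2 + 60*i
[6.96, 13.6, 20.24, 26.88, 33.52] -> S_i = 6.96 + 6.64*i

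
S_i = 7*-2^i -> [7, -14, 28, -56, 112]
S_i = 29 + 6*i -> [29, 35, 41, 47, 53]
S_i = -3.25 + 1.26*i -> [-3.25, -1.99, -0.73, 0.53, 1.79]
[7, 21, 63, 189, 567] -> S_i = 7*3^i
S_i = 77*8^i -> [77, 616, 4928, 39424, 315392]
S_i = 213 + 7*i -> [213, 220, 227, 234, 241]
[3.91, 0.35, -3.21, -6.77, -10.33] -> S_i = 3.91 + -3.56*i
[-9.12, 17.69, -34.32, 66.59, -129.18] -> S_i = -9.12*(-1.94)^i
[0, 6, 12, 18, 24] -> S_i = 0 + 6*i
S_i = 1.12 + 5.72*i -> [1.12, 6.84, 12.56, 18.28, 24.0]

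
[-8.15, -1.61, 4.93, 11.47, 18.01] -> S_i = -8.15 + 6.54*i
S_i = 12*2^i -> [12, 24, 48, 96, 192]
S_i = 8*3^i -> [8, 24, 72, 216, 648]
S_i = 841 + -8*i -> [841, 833, 825, 817, 809]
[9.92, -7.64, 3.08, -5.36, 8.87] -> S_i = Random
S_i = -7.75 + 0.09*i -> [-7.75, -7.66, -7.57, -7.48, -7.39]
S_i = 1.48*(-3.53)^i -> [1.48, -5.22, 18.44, -65.1, 229.81]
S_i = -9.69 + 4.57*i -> [-9.69, -5.12, -0.55, 4.02, 8.59]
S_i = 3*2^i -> [3, 6, 12, 24, 48]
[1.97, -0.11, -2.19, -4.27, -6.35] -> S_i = 1.97 + -2.08*i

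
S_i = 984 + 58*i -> [984, 1042, 1100, 1158, 1216]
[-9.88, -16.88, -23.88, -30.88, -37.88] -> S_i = -9.88 + -7.00*i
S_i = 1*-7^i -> [1, -7, 49, -343, 2401]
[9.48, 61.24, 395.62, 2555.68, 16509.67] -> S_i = 9.48*6.46^i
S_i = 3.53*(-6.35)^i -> [3.53, -22.42, 142.34, -903.85, 5739.44]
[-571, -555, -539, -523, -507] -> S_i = -571 + 16*i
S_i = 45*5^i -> [45, 225, 1125, 5625, 28125]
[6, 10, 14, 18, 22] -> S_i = 6 + 4*i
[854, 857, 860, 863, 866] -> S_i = 854 + 3*i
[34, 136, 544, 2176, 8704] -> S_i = 34*4^i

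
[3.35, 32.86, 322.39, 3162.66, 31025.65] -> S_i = 3.35*9.81^i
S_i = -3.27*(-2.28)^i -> [-3.27, 7.46, -17.0, 38.76, -88.37]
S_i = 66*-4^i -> [66, -264, 1056, -4224, 16896]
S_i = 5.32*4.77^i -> [5.32, 25.38, 121.05, 577.39, 2754.13]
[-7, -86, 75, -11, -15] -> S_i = Random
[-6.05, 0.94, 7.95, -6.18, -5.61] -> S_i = Random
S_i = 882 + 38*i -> [882, 920, 958, 996, 1034]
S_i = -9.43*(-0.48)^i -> [-9.43, 4.53, -2.17, 1.04, -0.5]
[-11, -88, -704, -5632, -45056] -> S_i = -11*8^i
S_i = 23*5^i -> [23, 115, 575, 2875, 14375]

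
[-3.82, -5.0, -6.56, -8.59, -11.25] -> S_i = -3.82*1.31^i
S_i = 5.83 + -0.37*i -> [5.83, 5.46, 5.09, 4.72, 4.35]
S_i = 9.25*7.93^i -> [9.25, 73.35, 581.69, 4612.76, 36579.22]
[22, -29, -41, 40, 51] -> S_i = Random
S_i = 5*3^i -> [5, 15, 45, 135, 405]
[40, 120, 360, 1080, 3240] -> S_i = 40*3^i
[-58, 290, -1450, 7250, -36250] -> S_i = -58*-5^i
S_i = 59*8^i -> [59, 472, 3776, 30208, 241664]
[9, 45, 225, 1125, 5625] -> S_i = 9*5^i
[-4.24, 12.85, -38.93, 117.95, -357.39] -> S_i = -4.24*(-3.03)^i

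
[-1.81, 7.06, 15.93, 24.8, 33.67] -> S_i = -1.81 + 8.87*i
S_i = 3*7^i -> [3, 21, 147, 1029, 7203]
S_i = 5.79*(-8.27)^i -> [5.79, -47.88, 395.99, -3274.88, 27083.24]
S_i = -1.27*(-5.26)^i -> [-1.27, 6.68, -35.14, 184.83, -972.18]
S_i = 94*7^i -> [94, 658, 4606, 32242, 225694]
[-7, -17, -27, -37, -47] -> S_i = -7 + -10*i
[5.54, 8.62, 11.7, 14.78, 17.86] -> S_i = 5.54 + 3.08*i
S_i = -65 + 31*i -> [-65, -34, -3, 28, 59]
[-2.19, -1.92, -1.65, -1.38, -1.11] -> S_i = -2.19 + 0.27*i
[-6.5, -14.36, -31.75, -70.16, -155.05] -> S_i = -6.50*2.21^i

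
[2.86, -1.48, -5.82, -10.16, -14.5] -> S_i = 2.86 + -4.34*i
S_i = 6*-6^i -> [6, -36, 216, -1296, 7776]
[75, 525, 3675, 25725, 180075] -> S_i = 75*7^i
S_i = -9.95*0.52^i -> [-9.95, -5.17, -2.69, -1.4, -0.73]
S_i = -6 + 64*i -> [-6, 58, 122, 186, 250]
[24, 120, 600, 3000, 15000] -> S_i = 24*5^i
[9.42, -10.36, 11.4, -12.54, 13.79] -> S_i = 9.42*(-1.10)^i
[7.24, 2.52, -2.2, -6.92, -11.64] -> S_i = 7.24 + -4.72*i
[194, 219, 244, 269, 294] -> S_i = 194 + 25*i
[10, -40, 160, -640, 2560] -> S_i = 10*-4^i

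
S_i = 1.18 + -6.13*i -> [1.18, -4.95, -11.08, -17.21, -23.34]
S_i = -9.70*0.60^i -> [-9.7, -5.82, -3.49, -2.1, -1.26]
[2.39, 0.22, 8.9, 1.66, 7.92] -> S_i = Random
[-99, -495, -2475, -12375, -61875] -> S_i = -99*5^i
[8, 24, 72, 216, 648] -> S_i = 8*3^i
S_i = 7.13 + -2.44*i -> [7.13, 4.69, 2.25, -0.19, -2.63]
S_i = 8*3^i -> [8, 24, 72, 216, 648]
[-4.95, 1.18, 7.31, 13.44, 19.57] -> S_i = -4.95 + 6.13*i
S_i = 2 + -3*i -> [2, -1, -4, -7, -10]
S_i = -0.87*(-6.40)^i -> [-0.87, 5.57, -35.64, 228.07, -1459.62]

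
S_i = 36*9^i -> [36, 324, 2916, 26244, 236196]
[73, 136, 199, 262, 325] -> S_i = 73 + 63*i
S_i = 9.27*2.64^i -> [9.27, 24.47, 64.61, 170.57, 450.29]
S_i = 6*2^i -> [6, 12, 24, 48, 96]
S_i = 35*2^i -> [35, 70, 140, 280, 560]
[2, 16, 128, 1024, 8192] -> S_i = 2*8^i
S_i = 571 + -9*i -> [571, 562, 553, 544, 535]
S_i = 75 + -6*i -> [75, 69, 63, 57, 51]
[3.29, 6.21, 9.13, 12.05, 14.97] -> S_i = 3.29 + 2.92*i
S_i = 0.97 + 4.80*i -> [0.97, 5.77, 10.57, 15.37, 20.17]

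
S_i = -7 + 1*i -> [-7, -6, -5, -4, -3]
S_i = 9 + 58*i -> [9, 67, 125, 183, 241]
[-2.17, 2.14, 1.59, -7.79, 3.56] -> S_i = Random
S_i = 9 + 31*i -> [9, 40, 71, 102, 133]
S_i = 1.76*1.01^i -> [1.76, 1.78, 1.8, 1.81, 1.83]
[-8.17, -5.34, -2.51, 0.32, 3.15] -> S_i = -8.17 + 2.83*i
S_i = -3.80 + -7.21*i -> [-3.8, -11.01, -18.22, -25.43, -32.64]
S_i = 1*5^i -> [1, 5, 25, 125, 625]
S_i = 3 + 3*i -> [3, 6, 9, 12, 15]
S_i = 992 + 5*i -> [992, 997, 1002, 1007, 1012]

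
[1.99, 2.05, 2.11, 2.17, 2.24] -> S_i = 1.99*1.03^i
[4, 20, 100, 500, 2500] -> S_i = 4*5^i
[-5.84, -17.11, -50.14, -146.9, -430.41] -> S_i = -5.84*2.93^i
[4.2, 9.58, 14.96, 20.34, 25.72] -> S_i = 4.20 + 5.38*i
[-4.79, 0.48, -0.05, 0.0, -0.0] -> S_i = -4.79*(-0.10)^i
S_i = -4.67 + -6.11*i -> [-4.67, -10.78, -16.89, -23.0, -29.11]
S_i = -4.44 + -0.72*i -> [-4.44, -5.16, -5.88, -6.6, -7.32]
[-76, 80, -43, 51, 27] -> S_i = Random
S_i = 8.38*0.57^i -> [8.38, 4.78, 2.72, 1.55, 0.88]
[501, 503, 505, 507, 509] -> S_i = 501 + 2*i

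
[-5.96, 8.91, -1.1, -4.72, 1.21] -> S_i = Random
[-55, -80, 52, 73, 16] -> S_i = Random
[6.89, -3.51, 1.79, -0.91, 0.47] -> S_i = 6.89*(-0.51)^i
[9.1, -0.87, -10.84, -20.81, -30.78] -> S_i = 9.10 + -9.97*i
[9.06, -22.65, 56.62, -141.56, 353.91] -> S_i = 9.06*(-2.50)^i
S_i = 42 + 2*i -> [42, 44, 46, 48, 50]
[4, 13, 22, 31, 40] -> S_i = 4 + 9*i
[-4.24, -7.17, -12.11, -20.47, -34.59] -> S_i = -4.24*1.69^i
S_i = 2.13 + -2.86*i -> [2.13, -0.73, -3.59, -6.45, -9.31]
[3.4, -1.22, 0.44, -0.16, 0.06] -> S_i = 3.40*(-0.36)^i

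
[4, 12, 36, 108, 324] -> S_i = 4*3^i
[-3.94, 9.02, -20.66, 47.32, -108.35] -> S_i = -3.94*(-2.29)^i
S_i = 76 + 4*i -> [76, 80, 84, 88, 92]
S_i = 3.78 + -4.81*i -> [3.78, -1.03, -5.84, -10.65, -15.46]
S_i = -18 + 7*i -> [-18, -11, -4, 3, 10]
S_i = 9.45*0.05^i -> [9.45, 0.47, 0.02, 0.0, 0.0]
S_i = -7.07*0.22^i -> [-7.07, -1.56, -0.34, -0.08, -0.02]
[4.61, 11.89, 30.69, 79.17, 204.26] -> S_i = 4.61*2.58^i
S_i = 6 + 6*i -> [6, 12, 18, 24, 30]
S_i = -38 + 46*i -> [-38, 8, 54, 100, 146]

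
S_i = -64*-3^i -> [-64, 192, -576, 1728, -5184]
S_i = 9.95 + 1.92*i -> [9.95, 11.87, 13.79, 15.71, 17.63]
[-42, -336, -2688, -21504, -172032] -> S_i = -42*8^i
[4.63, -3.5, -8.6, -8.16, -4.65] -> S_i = Random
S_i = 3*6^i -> [3, 18, 108, 648, 3888]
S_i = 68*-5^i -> [68, -340, 1700, -8500, 42500]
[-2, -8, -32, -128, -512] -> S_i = -2*4^i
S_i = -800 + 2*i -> [-800, -798, -796, -794, -792]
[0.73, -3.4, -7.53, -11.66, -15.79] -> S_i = 0.73 + -4.13*i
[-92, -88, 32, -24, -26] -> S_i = Random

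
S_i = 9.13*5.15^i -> [9.13, 47.02, 242.15, 1247.07, 6422.43]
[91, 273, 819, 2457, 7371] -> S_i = 91*3^i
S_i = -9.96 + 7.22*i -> [-9.96, -2.74, 4.48, 11.7, 18.92]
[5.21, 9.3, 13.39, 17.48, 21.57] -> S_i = 5.21 + 4.09*i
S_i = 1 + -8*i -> [1, -7, -15, -23, -31]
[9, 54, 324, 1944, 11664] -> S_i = 9*6^i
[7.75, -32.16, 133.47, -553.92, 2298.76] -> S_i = 7.75*(-4.15)^i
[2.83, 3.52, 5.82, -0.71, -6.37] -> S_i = Random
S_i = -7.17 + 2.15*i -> [-7.17, -5.02, -2.87, -0.72, 1.43]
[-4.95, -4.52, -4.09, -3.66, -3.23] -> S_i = -4.95 + 0.43*i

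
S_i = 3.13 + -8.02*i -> [3.13, -4.89, -12.91, -20.93, -28.95]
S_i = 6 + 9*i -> [6, 15, 24, 33, 42]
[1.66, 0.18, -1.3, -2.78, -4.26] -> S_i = 1.66 + -1.48*i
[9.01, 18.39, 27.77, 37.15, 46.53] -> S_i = 9.01 + 9.38*i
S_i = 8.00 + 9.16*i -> [8.0, 17.16, 26.32, 35.48, 44.64]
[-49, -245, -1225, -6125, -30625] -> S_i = -49*5^i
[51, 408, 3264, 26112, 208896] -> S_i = 51*8^i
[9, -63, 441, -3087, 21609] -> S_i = 9*-7^i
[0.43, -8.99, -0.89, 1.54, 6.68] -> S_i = Random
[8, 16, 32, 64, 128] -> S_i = 8*2^i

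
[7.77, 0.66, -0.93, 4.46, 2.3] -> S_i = Random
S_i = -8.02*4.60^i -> [-8.02, -36.89, -169.7, -780.63, -3590.92]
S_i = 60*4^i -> [60, 240, 960, 3840, 15360]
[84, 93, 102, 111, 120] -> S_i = 84 + 9*i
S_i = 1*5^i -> [1, 5, 25, 125, 625]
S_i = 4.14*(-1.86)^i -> [4.14, -7.7, 14.32, -26.64, 49.55]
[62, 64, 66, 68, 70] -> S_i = 62 + 2*i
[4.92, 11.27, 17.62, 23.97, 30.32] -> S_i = 4.92 + 6.35*i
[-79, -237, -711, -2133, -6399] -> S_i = -79*3^i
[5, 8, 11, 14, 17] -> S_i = 5 + 3*i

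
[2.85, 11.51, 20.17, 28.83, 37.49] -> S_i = 2.85 + 8.66*i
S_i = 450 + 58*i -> [450, 508, 566, 624, 682]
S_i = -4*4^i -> [-4, -16, -64, -256, -1024]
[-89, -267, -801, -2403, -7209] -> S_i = -89*3^i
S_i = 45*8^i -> [45, 360, 2880, 23040, 184320]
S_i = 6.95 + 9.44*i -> [6.95, 16.39, 25.83, 35.27, 44.71]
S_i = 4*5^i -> [4, 20, 100, 500, 2500]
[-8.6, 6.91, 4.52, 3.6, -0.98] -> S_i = Random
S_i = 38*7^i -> [38, 266, 1862, 13034, 91238]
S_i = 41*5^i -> [41, 205, 1025, 5125, 25625]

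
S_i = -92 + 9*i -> [-92, -83, -74, -65, -56]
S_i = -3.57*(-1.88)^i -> [-3.57, 6.71, -12.62, 23.72, -44.6]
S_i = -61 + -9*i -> [-61, -70, -79, -88, -97]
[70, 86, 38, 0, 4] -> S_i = Random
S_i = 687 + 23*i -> [687, 710, 733, 756, 779]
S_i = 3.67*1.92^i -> [3.67, 7.05, 13.53, 25.98, 49.87]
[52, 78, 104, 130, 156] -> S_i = 52 + 26*i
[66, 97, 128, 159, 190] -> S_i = 66 + 31*i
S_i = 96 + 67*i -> [96, 163, 230, 297, 364]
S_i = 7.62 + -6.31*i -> [7.62, 1.31, -5.0, -11.31, -17.62]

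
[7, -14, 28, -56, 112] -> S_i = 7*-2^i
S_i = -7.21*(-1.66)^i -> [-7.21, 11.97, -19.87, 32.98, -54.75]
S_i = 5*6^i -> [5, 30, 180, 1080, 6480]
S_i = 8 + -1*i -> [8, 7, 6, 5, 4]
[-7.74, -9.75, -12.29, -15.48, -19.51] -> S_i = -7.74*1.26^i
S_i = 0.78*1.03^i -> [0.78, 0.8, 0.83, 0.85, 0.88]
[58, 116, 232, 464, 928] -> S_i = 58*2^i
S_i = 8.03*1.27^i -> [8.03, 10.2, 12.95, 16.45, 20.89]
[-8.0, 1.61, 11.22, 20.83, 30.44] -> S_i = -8.00 + 9.61*i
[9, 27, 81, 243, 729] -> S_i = 9*3^i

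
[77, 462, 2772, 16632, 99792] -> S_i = 77*6^i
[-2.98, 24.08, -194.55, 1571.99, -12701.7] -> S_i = -2.98*(-8.08)^i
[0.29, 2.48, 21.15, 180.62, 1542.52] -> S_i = 0.29*8.54^i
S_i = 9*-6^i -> [9, -54, 324, -1944, 11664]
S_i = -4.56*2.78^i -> [-4.56, -12.68, -35.24, -97.97, -272.36]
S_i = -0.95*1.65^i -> [-0.95, -1.57, -2.59, -4.27, -7.04]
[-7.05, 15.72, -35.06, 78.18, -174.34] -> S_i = -7.05*(-2.23)^i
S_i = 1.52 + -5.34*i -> [1.52, -3.82, -9.16, -14.5, -19.84]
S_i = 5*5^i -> [5, 25, 125, 625, 3125]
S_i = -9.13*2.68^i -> [-9.13, -24.47, -65.58, -175.74, -470.99]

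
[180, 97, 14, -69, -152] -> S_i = 180 + -83*i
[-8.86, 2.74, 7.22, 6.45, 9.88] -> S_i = Random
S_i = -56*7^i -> [-56, -392, -2744, -19208, -134456]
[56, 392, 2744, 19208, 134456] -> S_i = 56*7^i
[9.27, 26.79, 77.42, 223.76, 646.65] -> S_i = 9.27*2.89^i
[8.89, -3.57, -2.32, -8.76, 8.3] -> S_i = Random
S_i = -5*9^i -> [-5, -45, -405, -3645, -32805]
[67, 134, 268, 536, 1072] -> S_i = 67*2^i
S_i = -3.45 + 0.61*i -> [-3.45, -2.84, -2.23, -1.62, -1.01]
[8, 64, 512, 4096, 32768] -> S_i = 8*8^i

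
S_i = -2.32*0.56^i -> [-2.32, -1.3, -0.73, -0.41, -0.23]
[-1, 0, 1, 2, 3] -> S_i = -1 + 1*i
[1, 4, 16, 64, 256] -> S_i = 1*4^i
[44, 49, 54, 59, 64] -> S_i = 44 + 5*i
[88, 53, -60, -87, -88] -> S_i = Random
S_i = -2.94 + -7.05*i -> [-2.94, -9.99, -17.04, -24.09, -31.14]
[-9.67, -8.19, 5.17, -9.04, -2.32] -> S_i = Random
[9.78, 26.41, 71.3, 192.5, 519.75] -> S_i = 9.78*2.70^i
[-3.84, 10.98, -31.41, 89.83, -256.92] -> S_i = -3.84*(-2.86)^i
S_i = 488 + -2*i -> [488, 486, 484, 482, 480]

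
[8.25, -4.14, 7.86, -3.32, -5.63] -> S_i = Random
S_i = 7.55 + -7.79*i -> [7.55, -0.24, -8.03, -15.82, -23.61]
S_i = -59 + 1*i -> [-59, -58, -57, -56, -55]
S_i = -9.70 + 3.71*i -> [-9.7, -5.99, -2.28, 1.43, 5.14]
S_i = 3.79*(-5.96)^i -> [3.79, -22.59, 134.63, -802.38, 4782.16]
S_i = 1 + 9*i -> [1, 10, 19, 28, 37]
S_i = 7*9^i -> [7, 63, 567, 5103, 45927]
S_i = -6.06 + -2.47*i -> [-6.06, -8.53, -11.0, -13.47, -15.94]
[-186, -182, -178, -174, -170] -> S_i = -186 + 4*i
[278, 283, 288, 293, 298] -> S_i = 278 + 5*i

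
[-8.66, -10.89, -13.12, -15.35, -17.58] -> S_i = -8.66 + -2.23*i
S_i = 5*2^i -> [5, 10, 20, 40, 80]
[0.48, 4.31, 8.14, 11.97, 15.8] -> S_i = 0.48 + 3.83*i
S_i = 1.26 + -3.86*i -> [1.26, -2.6, -6.46, -10.32, -14.18]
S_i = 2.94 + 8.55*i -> [2.94, 11.49, 20.04, 28.59, 37.14]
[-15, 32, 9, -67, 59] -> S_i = Random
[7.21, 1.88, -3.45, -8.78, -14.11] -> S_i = 7.21 + -5.33*i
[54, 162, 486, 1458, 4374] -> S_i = 54*3^i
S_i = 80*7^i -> [80, 560, 3920, 27440, 192080]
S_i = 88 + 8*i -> [88, 96, 104, 112, 120]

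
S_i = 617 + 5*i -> [617, 622, 627, 632, 637]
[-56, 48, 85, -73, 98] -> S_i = Random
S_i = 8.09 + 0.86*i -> [8.09, 8.95, 9.81, 10.67, 11.53]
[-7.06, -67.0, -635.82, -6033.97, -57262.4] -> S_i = -7.06*9.49^i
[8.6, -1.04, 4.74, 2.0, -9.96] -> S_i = Random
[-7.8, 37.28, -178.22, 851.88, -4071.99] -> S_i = -7.80*(-4.78)^i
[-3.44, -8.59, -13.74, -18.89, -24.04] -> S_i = -3.44 + -5.15*i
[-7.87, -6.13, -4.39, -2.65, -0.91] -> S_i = -7.87 + 1.74*i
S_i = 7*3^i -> [7, 21, 63, 189, 567]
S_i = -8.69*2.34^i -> [-8.69, -20.33, -47.58, -111.34, -260.55]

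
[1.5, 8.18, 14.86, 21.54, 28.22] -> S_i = 1.50 + 6.68*i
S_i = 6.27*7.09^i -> [6.27, 44.45, 315.18, 2234.63, 15843.55]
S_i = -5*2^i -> [-5, -10, -20, -40, -80]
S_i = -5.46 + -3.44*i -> [-5.46, -8.9, -12.34, -15.78, -19.22]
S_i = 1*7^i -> [1, 7, 49, 343, 2401]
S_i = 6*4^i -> [6, 24, 96, 384, 1536]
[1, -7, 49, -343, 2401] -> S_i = 1*-7^i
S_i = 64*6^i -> [64, 384, 2304, 13824, 82944]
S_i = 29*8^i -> [29, 232, 1856, 14848, 118784]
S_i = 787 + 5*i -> [787, 792, 797, 802, 807]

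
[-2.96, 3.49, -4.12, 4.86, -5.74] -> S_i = -2.96*(-1.18)^i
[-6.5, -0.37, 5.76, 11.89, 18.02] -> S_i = -6.50 + 6.13*i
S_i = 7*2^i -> [7, 14, 28, 56, 112]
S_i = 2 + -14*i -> [2, -12, -26, -40, -54]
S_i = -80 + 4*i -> [-80, -76, -72, -68, -64]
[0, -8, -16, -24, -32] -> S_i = 0 + -8*i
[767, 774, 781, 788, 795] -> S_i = 767 + 7*i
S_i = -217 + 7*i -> [-217, -210, -203, -196, -189]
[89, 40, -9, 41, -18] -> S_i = Random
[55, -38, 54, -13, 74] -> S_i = Random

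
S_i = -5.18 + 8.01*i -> [-5.18, 2.83, 10.84, 18.85, 26.86]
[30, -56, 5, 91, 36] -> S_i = Random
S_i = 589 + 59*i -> [589, 648, 707, 766, 825]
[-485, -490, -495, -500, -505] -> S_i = -485 + -5*i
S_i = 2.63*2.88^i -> [2.63, 7.57, 21.81, 62.83, 180.94]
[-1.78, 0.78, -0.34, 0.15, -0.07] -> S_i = -1.78*(-0.44)^i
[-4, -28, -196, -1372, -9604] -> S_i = -4*7^i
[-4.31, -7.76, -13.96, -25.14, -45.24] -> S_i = -4.31*1.80^i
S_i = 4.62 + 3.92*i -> [4.62, 8.54, 12.46, 16.38, 20.3]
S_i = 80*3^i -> [80, 240, 720, 2160, 6480]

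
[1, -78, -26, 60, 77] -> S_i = Random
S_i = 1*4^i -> [1, 4, 16, 64, 256]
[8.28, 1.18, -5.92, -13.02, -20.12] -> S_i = 8.28 + -7.10*i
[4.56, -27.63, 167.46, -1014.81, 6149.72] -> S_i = 4.56*(-6.06)^i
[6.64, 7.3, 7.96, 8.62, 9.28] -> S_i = 6.64 + 0.66*i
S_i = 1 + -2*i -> [1, -1, -3, -5, -7]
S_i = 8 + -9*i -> [8, -1, -10, -19, -28]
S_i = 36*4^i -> [36, 144, 576, 2304, 9216]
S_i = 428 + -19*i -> [428, 409, 390, 371, 352]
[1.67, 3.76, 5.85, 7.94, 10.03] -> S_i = 1.67 + 2.09*i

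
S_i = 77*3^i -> [77, 231, 693, 2079, 6237]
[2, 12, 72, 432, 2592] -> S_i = 2*6^i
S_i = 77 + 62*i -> [77, 139, 201, 263, 325]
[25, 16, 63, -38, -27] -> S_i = Random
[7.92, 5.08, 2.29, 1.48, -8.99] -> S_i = Random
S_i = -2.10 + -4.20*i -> [-2.1, -6.3, -10.5, -14.7, -18.9]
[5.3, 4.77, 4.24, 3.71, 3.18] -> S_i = 5.30 + -0.53*i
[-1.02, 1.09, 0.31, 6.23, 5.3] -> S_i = Random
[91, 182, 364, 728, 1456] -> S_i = 91*2^i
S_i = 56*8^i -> [56, 448, 3584, 28672, 229376]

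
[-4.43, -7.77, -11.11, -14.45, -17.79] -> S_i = -4.43 + -3.34*i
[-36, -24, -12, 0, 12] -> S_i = -36 + 12*i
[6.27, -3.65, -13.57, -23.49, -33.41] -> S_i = 6.27 + -9.92*i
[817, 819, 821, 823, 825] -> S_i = 817 + 2*i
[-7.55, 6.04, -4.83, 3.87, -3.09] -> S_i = -7.55*(-0.80)^i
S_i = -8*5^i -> [-8, -40, -200, -1000, -5000]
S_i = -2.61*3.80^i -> [-2.61, -9.92, -37.69, -143.22, -544.22]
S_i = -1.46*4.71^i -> [-1.46, -6.88, -32.39, -152.55, -718.52]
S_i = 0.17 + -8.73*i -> [0.17, -8.56, -17.29, -26.02, -34.75]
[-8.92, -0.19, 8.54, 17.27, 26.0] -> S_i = -8.92 + 8.73*i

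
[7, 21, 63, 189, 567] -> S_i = 7*3^i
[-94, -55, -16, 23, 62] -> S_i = -94 + 39*i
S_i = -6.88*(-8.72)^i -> [-6.88, 59.99, -523.14, 4561.82, -39779.05]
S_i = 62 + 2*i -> [62, 64, 66, 68, 70]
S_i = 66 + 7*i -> [66, 73, 80, 87, 94]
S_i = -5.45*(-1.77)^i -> [-5.45, 9.65, -17.07, 30.22, -53.49]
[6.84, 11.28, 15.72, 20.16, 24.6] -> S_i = 6.84 + 4.44*i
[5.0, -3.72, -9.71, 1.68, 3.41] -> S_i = Random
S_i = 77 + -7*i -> [77, 70, 63, 56, 49]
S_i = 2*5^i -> [2, 10, 50, 250, 1250]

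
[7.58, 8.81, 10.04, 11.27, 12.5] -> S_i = 7.58 + 1.23*i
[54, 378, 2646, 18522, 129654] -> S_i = 54*7^i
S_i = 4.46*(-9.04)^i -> [4.46, -40.32, 364.48, -3294.88, 29785.75]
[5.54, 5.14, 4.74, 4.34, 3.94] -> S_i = 5.54 + -0.40*i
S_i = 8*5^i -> [8, 40, 200, 1000, 5000]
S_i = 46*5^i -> [46, 230, 1150, 5750, 28750]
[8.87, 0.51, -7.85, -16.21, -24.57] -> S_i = 8.87 + -8.36*i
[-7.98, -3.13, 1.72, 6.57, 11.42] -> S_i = -7.98 + 4.85*i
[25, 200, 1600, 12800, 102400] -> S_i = 25*8^i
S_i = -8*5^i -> [-8, -40, -200, -1000, -5000]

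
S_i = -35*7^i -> [-35, -245, -1715, -12005, -84035]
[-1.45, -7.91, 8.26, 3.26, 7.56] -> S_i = Random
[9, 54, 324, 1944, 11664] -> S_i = 9*6^i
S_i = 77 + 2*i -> [77, 79, 81, 83, 85]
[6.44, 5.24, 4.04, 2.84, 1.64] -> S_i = 6.44 + -1.20*i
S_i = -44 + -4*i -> [-44, -48, -52, -56, -60]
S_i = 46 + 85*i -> [46, 131, 216, 301, 386]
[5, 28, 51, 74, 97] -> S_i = 5 + 23*i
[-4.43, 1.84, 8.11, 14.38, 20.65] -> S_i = -4.43 + 6.27*i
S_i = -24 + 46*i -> [-24, 22, 68, 114, 160]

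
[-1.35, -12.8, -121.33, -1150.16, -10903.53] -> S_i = -1.35*9.48^i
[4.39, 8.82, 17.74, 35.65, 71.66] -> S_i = 4.39*2.01^i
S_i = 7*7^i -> [7, 49, 343, 2401, 16807]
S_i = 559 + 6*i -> [559, 565, 571, 577, 583]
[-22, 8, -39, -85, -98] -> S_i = Random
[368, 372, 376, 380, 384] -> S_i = 368 + 4*i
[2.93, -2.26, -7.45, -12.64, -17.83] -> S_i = 2.93 + -5.19*i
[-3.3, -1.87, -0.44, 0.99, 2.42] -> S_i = -3.30 + 1.43*i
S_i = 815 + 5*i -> [815, 820, 825, 830, 835]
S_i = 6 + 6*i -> [6, 12, 18, 24, 30]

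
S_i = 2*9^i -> [2, 18, 162, 1458, 13122]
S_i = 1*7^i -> [1, 7, 49, 343, 2401]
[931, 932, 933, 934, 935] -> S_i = 931 + 1*i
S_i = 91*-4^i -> [91, -364, 1456, -5824, 23296]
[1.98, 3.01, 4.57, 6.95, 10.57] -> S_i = 1.98*1.52^i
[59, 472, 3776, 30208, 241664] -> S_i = 59*8^i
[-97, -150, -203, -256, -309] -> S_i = -97 + -53*i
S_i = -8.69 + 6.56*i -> [-8.69, -2.13, 4.43, 10.99, 17.55]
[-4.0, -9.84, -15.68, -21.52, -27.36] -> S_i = -4.00 + -5.84*i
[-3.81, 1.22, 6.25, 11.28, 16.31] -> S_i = -3.81 + 5.03*i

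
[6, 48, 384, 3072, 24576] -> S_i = 6*8^i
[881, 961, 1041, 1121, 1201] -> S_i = 881 + 80*i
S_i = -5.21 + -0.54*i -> [-5.21, -5.75, -6.29, -6.83, -7.37]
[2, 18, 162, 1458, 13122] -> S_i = 2*9^i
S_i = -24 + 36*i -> [-24, 12, 48, 84, 120]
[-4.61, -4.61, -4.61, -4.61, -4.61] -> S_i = -4.61*1.00^i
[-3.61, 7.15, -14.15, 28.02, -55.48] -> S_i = -3.61*(-1.98)^i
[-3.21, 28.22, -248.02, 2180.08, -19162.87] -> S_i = -3.21*(-8.79)^i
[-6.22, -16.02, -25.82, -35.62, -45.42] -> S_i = -6.22 + -9.80*i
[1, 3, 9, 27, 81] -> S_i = 1*3^i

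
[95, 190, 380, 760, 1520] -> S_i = 95*2^i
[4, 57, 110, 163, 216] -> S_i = 4 + 53*i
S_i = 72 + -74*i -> [72, -2, -76, -150, -224]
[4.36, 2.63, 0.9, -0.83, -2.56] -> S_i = 4.36 + -1.73*i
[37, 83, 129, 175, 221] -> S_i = 37 + 46*i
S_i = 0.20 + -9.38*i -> [0.2, -9.18, -18.56, -27.94, -37.32]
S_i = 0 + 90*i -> [0, 90, 180, 270, 360]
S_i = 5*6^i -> [5, 30, 180, 1080, 6480]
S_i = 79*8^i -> [79, 632, 5056, 40448, 323584]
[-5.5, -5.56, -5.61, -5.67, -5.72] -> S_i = -5.50*1.01^i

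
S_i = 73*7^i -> [73, 511, 3577, 25039, 175273]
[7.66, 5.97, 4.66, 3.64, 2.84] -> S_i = 7.66*0.78^i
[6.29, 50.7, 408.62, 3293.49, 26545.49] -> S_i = 6.29*8.06^i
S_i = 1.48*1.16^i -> [1.48, 1.72, 1.99, 2.31, 2.68]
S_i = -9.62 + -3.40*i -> [-9.62, -13.02, -16.42, -19.82, -23.22]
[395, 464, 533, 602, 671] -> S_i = 395 + 69*i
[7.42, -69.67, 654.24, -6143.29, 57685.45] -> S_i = 7.42*(-9.39)^i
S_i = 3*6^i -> [3, 18, 108, 648, 3888]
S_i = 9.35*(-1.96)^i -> [9.35, -18.33, 35.92, -70.4, 137.99]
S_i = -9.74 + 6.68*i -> [-9.74, -3.06, 3.62, 10.3, 16.98]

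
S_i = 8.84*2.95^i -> [8.84, 26.08, 76.93, 226.94, 669.48]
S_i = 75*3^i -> [75, 225, 675, 2025, 6075]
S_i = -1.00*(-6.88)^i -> [-1.0, 6.88, -47.33, 325.66, -2240.55]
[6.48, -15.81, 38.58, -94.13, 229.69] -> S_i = 6.48*(-2.44)^i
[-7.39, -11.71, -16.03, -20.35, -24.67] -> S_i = -7.39 + -4.32*i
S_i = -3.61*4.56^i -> [-3.61, -16.46, -75.06, -342.3, -1560.87]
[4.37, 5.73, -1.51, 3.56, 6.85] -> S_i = Random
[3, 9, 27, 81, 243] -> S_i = 3*3^i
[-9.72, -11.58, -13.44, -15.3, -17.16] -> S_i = -9.72 + -1.86*i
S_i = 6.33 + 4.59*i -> [6.33, 10.92, 15.51, 20.1, 24.69]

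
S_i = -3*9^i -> [-3, -27, -243, -2187, -19683]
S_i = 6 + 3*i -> [6, 9, 12, 15, 18]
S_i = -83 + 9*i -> [-83, -74, -65, -56, -47]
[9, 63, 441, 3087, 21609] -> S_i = 9*7^i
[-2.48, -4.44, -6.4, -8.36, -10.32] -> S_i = -2.48 + -1.96*i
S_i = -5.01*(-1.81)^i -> [-5.01, 9.07, -16.41, 29.71, -53.77]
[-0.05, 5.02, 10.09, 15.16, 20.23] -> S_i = -0.05 + 5.07*i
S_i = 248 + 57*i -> [248, 305, 362, 419, 476]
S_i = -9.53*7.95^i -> [-9.53, -75.76, -602.32, -4788.44, -38068.12]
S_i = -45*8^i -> [-45, -360, -2880, -23040, -184320]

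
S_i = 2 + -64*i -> [2, -62, -126, -190, -254]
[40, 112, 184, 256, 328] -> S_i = 40 + 72*i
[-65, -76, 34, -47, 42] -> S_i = Random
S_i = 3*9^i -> [3, 27, 243, 2187, 19683]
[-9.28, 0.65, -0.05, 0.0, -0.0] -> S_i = -9.28*(-0.07)^i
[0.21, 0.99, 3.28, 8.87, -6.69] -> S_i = Random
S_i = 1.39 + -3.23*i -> [1.39, -1.84, -5.07, -8.3, -11.53]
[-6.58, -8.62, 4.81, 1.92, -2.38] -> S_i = Random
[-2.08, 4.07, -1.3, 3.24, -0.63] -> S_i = Random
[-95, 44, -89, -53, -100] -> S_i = Random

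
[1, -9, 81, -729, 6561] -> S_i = 1*-9^i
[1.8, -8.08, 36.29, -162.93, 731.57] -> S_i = 1.80*(-4.49)^i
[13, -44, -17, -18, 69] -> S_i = Random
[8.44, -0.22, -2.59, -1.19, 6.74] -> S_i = Random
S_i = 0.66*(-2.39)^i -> [0.66, -1.58, 3.77, -9.01, 21.53]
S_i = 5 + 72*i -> [5, 77, 149, 221, 293]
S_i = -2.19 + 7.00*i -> [-2.19, 4.81, 11.81, 18.81, 25.81]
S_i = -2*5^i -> [-2, -10, -50, -250, -1250]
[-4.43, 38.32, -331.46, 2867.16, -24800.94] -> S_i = -4.43*(-8.65)^i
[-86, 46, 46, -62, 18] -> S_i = Random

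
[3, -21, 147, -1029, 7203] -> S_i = 3*-7^i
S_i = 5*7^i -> [5, 35, 245, 1715, 12005]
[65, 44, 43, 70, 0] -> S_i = Random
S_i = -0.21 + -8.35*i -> [-0.21, -8.56, -16.91, -25.26, -33.61]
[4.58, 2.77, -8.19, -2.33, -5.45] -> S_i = Random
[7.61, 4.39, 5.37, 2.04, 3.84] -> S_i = Random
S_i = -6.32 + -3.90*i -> [-6.32, -10.22, -14.12, -18.02, -21.92]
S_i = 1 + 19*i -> [1, 20, 39, 58, 77]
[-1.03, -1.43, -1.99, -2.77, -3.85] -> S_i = -1.03*1.39^i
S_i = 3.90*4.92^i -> [3.9, 19.19, 94.4, 464.47, 2285.2]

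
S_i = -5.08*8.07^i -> [-5.08, -41.0, -330.83, -2669.83, -21545.56]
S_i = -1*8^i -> [-1, -8, -64, -512, -4096]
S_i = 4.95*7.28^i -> [4.95, 36.04, 262.34, 1909.85, 13903.71]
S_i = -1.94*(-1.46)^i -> [-1.94, 2.83, -4.14, 6.04, -8.81]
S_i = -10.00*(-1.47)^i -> [-10.0, 14.7, -21.61, 31.77, -46.69]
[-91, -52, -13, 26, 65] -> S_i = -91 + 39*i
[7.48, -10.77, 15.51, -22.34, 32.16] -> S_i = 7.48*(-1.44)^i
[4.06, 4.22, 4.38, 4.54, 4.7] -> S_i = 4.06 + 0.16*i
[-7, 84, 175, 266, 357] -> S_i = -7 + 91*i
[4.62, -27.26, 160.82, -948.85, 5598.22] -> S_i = 4.62*(-5.90)^i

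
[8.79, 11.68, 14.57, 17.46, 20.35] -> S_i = 8.79 + 2.89*i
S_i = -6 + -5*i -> [-6, -11, -16, -21, -26]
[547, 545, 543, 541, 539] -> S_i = 547 + -2*i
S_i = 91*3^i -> [91, 273, 819, 2457, 7371]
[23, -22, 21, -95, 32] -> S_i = Random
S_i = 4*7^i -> [4, 28, 196, 1372, 9604]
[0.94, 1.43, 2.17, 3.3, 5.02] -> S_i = 0.94*1.52^i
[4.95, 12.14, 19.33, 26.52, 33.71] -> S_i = 4.95 + 7.19*i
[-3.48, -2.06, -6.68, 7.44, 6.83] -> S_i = Random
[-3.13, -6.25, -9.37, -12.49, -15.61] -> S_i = -3.13 + -3.12*i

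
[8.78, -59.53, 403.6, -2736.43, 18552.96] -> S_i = 8.78*(-6.78)^i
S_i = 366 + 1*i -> [366, 367, 368, 369, 370]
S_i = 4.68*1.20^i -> [4.68, 5.62, 6.74, 8.09, 9.7]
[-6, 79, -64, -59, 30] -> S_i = Random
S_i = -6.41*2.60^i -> [-6.41, -16.67, -43.33, -112.66, -292.92]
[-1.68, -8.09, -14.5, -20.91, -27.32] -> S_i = -1.68 + -6.41*i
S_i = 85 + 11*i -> [85, 96, 107, 118, 129]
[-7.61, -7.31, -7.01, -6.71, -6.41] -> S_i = -7.61 + 0.30*i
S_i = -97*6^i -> [-97, -582, -3492, -20952, -125712]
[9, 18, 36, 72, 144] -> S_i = 9*2^i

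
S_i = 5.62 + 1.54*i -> [5.62, 7.16, 8.7, 10.24, 11.78]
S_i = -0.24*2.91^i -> [-0.24, -0.7, -2.03, -5.91, -17.21]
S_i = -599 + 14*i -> [-599, -585, -571, -557, -543]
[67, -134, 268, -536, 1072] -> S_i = 67*-2^i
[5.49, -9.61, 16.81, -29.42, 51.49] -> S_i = 5.49*(-1.75)^i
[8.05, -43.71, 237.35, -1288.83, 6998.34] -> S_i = 8.05*(-5.43)^i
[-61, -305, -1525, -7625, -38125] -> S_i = -61*5^i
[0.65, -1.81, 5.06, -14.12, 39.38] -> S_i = 0.65*(-2.79)^i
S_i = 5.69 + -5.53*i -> [5.69, 0.16, -5.37, -10.9, -16.43]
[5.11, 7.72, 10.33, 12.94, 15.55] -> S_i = 5.11 + 2.61*i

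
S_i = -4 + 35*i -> [-4, 31, 66, 101, 136]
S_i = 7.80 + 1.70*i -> [7.8, 9.5, 11.2, 12.9, 14.6]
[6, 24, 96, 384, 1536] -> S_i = 6*4^i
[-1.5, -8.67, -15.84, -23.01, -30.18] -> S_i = -1.50 + -7.17*i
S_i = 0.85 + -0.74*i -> [0.85, 0.11, -0.63, -1.37, -2.11]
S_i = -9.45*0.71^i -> [-9.45, -6.71, -4.76, -3.38, -2.4]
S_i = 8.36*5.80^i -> [8.36, 48.49, 281.23, 1631.14, 9460.59]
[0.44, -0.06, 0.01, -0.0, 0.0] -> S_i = 0.44*(-0.13)^i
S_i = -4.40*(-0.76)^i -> [-4.4, 3.34, -2.54, 1.93, -1.47]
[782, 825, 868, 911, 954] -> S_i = 782 + 43*i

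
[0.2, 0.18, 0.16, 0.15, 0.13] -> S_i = 0.20*0.90^i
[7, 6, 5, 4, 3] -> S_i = 7 + -1*i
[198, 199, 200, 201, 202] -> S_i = 198 + 1*i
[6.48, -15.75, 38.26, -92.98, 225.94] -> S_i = 6.48*(-2.43)^i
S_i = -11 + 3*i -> [-11, -8, -5, -2, 1]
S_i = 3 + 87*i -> [3, 90, 177, 264, 351]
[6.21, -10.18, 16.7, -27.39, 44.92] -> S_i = 6.21*(-1.64)^i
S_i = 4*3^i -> [4, 12, 36, 108, 324]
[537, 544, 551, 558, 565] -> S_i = 537 + 7*i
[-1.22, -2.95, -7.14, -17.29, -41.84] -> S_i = -1.22*2.42^i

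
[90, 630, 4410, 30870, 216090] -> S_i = 90*7^i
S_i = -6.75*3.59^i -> [-6.75, -24.23, -86.99, -312.31, -1121.2]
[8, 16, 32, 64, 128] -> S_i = 8*2^i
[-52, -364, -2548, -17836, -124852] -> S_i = -52*7^i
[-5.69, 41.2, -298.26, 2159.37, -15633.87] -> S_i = -5.69*(-7.24)^i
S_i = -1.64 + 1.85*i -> [-1.64, 0.21, 2.06, 3.91, 5.76]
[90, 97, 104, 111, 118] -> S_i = 90 + 7*i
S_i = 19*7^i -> [19, 133, 931, 6517, 45619]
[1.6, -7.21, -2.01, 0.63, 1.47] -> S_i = Random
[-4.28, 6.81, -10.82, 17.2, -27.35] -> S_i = -4.28*(-1.59)^i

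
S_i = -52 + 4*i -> [-52, -48, -44, -40, -36]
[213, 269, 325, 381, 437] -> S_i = 213 + 56*i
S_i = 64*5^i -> [64, 320, 1600, 8000, 40000]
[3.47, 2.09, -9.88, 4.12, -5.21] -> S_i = Random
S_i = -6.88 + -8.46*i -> [-6.88, -15.34, -23.8, -32.26, -40.72]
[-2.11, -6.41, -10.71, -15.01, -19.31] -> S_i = -2.11 + -4.30*i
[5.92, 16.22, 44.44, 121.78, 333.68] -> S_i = 5.92*2.74^i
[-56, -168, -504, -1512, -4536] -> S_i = -56*3^i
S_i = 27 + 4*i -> [27, 31, 35, 39, 43]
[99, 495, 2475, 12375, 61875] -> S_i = 99*5^i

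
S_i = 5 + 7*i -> [5, 12, 19, 26, 33]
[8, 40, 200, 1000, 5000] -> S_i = 8*5^i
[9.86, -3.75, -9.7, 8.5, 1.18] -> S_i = Random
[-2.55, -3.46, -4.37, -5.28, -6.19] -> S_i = -2.55 + -0.91*i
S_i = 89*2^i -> [89, 178, 356, 712, 1424]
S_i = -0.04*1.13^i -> [-0.04, -0.05, -0.05, -0.06, -0.07]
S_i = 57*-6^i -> [57, -342, 2052, -12312, 73872]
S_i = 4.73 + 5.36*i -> [4.73, 10.09, 15.45, 20.81, 26.17]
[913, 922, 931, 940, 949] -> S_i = 913 + 9*i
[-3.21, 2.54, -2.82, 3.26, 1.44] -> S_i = Random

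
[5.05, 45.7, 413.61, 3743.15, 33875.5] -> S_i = 5.05*9.05^i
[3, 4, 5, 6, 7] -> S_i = 3 + 1*i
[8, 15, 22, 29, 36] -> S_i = 8 + 7*i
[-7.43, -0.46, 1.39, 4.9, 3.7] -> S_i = Random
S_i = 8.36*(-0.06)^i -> [8.36, -0.5, 0.03, -0.0, 0.0]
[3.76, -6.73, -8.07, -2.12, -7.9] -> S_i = Random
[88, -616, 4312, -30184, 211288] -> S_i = 88*-7^i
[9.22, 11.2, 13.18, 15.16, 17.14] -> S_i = 9.22 + 1.98*i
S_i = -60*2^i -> [-60, -120, -240, -480, -960]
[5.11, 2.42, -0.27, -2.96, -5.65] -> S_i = 5.11 + -2.69*i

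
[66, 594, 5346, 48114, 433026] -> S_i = 66*9^i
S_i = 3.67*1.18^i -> [3.67, 4.33, 5.11, 6.03, 7.12]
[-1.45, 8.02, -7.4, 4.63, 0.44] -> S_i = Random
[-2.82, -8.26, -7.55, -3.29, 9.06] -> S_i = Random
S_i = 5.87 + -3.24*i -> [5.87, 2.63, -0.61, -3.85, -7.09]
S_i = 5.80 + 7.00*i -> [5.8, 12.8, 19.8, 26.8, 33.8]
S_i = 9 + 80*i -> [9, 89, 169, 249, 329]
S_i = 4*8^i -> [4, 32, 256, 2048, 16384]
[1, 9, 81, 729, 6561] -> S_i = 1*9^i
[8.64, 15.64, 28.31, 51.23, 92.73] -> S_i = 8.64*1.81^i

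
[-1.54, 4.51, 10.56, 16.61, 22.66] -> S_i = -1.54 + 6.05*i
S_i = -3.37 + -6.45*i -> [-3.37, -9.82, -16.27, -22.72, -29.17]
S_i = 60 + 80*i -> [60, 140, 220, 300, 380]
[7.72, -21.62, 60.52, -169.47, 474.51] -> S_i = 7.72*(-2.80)^i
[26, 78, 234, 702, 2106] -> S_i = 26*3^i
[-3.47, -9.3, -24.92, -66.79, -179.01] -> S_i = -3.47*2.68^i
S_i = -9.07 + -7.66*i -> [-9.07, -16.73, -24.39, -32.05, -39.71]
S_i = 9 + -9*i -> [9, 0, -9, -18, -27]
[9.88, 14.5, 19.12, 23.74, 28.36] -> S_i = 9.88 + 4.62*i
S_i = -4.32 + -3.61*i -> [-4.32, -7.93, -11.54, -15.15, -18.76]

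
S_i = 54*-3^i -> [54, -162, 486, -1458, 4374]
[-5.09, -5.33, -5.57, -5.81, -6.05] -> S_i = -5.09 + -0.24*i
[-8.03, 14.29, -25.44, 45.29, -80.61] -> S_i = -8.03*(-1.78)^i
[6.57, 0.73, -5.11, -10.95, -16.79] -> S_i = 6.57 + -5.84*i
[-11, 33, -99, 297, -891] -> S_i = -11*-3^i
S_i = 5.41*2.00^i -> [5.41, 10.82, 21.64, 43.28, 86.56]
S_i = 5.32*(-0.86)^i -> [5.32, -4.58, 3.93, -3.38, 2.91]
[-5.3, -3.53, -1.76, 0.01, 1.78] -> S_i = -5.30 + 1.77*i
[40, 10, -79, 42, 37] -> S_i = Random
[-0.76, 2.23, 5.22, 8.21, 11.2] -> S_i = -0.76 + 2.99*i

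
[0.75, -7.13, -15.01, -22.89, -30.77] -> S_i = 0.75 + -7.88*i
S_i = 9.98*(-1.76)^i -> [9.98, -17.56, 30.91, -54.41, 95.76]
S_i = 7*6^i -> [7, 42, 252, 1512, 9072]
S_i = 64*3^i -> [64, 192, 576, 1728, 5184]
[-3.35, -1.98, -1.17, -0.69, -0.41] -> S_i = -3.35*0.59^i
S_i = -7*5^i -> [-7, -35, -175, -875, -4375]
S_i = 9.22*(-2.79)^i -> [9.22, -25.72, 71.77, -200.24, 558.66]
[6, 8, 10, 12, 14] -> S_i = 6 + 2*i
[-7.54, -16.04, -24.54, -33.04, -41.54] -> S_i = -7.54 + -8.50*i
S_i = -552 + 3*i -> [-552, -549, -546, -543, -540]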